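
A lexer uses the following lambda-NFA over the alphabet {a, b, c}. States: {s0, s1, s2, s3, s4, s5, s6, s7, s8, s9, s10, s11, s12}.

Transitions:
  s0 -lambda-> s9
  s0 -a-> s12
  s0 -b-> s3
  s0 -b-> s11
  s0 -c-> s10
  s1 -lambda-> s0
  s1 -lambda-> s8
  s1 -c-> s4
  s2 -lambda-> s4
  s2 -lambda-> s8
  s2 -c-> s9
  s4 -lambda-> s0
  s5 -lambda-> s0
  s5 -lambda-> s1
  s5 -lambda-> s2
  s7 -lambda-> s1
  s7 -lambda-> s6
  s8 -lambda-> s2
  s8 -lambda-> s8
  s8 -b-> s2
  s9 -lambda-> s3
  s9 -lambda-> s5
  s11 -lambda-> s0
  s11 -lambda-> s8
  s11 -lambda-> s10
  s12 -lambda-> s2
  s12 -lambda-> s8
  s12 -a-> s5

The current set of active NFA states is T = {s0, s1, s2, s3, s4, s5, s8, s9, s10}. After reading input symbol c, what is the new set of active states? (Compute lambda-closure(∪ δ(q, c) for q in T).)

s0 on c → {s10}.
s1 on c → {s4}.
s2 on c → {s9}.
No c-transition from s3, s4, s5, s8, s9, s10.
Union after reading c: {s4, s9, s10}.
Now take the lambda-closure:
From s4 via lambda: add s0.
From s9 via lambda: add s3, s5.
From s5 via lambda: add s1, s2.
From s1 via lambda: add s8.
No new states can be added; the closed set is {s0, s1, s2, s3, s4, s5, s8, s9, s10}.

{s0, s1, s2, s3, s4, s5, s8, s9, s10}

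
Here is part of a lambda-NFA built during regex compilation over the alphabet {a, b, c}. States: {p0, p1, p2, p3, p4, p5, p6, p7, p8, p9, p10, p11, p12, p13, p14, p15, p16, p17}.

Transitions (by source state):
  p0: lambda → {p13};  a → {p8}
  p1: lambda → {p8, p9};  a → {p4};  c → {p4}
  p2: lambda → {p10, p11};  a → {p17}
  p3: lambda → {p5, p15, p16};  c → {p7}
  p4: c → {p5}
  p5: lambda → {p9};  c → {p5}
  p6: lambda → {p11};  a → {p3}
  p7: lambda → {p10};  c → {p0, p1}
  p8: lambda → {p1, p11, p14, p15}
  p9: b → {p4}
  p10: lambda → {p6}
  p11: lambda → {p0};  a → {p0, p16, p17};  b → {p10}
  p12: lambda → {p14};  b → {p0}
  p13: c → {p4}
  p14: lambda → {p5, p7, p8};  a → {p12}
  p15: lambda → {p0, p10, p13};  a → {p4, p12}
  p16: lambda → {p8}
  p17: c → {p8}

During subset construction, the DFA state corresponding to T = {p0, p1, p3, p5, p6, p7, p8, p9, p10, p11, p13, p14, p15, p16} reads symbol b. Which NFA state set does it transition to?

p9 on b → {p4}.
p11 on b → {p10}.
No b-transition from p0, p1, p3, p5, p6, p7, p8, p10, p13, p14, p15, p16.
Union after reading b: {p4, p10}.
Now take the lambda-closure:
From p10 via lambda: add p6.
From p6 via lambda: add p11.
From p11 via lambda: add p0.
From p0 via lambda: add p13.
No new states can be added; the closed set is {p0, p4, p6, p10, p11, p13}.

{p0, p4, p6, p10, p11, p13}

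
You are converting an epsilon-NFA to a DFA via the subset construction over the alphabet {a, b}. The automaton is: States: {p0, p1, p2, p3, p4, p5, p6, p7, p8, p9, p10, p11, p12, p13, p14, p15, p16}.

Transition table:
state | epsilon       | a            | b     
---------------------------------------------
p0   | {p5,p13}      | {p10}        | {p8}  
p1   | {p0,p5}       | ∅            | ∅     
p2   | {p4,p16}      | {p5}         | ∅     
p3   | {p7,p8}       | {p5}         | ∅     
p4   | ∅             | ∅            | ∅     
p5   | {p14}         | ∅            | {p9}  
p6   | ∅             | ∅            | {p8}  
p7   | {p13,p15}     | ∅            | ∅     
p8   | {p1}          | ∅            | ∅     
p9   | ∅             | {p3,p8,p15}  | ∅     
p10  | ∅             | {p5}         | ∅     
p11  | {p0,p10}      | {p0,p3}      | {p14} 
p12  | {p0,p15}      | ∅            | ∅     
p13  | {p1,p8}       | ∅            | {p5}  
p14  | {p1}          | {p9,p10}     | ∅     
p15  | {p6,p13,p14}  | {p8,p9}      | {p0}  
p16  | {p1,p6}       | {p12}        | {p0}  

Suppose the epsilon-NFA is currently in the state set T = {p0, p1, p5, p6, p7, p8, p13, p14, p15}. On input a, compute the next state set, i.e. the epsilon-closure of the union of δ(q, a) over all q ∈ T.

p0 on a → {p10}.
p14 on a → {p9, p10}.
p15 on a → {p8, p9}.
No a-transition from p1, p5, p6, p7, p8, p13.
Union after reading a: {p8, p9, p10}.
Now take the epsilon-closure:
From p8 via epsilon: add p1.
From p1 via epsilon: add p0, p5.
From p0 via epsilon: add p13.
From p5 via epsilon: add p14.
No new states can be added; the closed set is {p0, p1, p5, p8, p9, p10, p13, p14}.

{p0, p1, p5, p8, p9, p10, p13, p14}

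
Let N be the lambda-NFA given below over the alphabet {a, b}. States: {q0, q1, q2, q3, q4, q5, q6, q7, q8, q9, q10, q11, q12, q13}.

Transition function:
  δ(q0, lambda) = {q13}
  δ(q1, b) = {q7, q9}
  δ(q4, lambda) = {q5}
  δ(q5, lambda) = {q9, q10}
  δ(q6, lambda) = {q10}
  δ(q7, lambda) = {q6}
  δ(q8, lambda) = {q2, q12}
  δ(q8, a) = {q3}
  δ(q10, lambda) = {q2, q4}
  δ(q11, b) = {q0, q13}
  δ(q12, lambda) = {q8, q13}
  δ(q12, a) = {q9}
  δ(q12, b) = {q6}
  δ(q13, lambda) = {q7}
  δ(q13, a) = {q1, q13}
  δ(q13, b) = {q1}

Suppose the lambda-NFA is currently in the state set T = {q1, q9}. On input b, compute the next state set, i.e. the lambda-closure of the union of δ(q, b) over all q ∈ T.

{q2, q4, q5, q6, q7, q9, q10}

q1 on b → {q7, q9}.
No b-transition from q9.
Union after reading b: {q7, q9}.
Now take the lambda-closure:
From q7 via lambda: add q6.
From q6 via lambda: add q10.
From q10 via lambda: add q2, q4.
From q4 via lambda: add q5.
No new states can be added; the closed set is {q2, q4, q5, q6, q7, q9, q10}.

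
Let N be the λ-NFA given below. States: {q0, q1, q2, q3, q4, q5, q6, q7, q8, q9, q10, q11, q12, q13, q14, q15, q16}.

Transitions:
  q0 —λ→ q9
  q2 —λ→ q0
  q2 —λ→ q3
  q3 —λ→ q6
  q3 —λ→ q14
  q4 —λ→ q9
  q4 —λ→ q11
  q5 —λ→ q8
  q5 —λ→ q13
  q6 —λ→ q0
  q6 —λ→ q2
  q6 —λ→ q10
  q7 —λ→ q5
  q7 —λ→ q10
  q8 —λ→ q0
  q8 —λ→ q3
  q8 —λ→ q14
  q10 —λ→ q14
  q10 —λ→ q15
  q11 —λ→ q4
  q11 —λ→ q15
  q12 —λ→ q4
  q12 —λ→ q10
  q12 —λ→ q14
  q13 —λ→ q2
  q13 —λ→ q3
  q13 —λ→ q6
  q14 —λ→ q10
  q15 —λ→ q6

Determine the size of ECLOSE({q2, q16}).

9

Start with {q2, q16}.
From q2 via λ: add q0, q3.
From q0 via λ: add q9.
From q3 via λ: add q6, q14.
From q6 via λ: add q10.
From q10 via λ: add q15.
λ-closure = {q0, q2, q3, q6, q9, q10, q14, q15, q16}, which has 9 states.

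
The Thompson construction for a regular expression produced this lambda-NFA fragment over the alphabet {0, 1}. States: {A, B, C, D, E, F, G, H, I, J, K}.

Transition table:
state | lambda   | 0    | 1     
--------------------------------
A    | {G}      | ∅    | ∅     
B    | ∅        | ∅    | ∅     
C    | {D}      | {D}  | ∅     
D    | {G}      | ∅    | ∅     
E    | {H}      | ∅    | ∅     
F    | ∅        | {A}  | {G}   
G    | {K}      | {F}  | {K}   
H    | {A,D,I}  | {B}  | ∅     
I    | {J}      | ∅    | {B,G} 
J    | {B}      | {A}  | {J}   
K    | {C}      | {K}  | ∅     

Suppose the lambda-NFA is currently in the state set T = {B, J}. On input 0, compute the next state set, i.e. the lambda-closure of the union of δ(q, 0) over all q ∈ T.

{A, C, D, G, K}

J on 0 → {A}.
No 0-transition from B.
Union after reading 0: {A}.
Now take the lambda-closure:
From A via lambda: add G.
From G via lambda: add K.
From K via lambda: add C.
From C via lambda: add D.
No new states can be added; the closed set is {A, C, D, G, K}.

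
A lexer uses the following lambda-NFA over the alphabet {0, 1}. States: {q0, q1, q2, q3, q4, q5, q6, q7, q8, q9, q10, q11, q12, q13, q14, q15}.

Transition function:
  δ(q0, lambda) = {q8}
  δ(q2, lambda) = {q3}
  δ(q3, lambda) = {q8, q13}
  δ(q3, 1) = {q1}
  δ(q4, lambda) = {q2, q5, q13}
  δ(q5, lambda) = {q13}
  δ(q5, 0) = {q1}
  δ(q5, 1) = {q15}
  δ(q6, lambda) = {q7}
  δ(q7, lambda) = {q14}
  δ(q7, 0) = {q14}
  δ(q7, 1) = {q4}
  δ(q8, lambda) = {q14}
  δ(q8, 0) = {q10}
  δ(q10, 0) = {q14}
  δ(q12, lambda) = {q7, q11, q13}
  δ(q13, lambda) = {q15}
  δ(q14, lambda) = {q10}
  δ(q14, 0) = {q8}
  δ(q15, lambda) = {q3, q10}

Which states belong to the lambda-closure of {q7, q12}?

{q3, q7, q8, q10, q11, q12, q13, q14, q15}

Start with {q7, q12}.
From q7 via lambda: add q14.
From q12 via lambda: add q11, q13.
From q13 via lambda: add q15.
From q14 via lambda: add q10.
From q15 via lambda: add q3.
From q3 via lambda: add q8.
No new states can be added; the closed set is {q3, q7, q8, q10, q11, q12, q13, q14, q15}.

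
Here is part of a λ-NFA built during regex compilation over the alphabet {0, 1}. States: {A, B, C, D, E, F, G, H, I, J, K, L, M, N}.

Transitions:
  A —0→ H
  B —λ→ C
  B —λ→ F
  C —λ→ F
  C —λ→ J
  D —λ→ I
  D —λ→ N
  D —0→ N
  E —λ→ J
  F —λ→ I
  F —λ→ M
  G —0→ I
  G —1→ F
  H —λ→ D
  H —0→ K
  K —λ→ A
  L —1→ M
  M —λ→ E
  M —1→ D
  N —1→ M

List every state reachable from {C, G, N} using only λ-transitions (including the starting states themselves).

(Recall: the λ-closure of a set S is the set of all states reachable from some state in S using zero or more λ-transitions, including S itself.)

{C, E, F, G, I, J, M, N}

Start with {C, G, N}.
From C via λ: add F, J.
From F via λ: add I, M.
From M via λ: add E.
No new states can be added; the closed set is {C, E, F, G, I, J, M, N}.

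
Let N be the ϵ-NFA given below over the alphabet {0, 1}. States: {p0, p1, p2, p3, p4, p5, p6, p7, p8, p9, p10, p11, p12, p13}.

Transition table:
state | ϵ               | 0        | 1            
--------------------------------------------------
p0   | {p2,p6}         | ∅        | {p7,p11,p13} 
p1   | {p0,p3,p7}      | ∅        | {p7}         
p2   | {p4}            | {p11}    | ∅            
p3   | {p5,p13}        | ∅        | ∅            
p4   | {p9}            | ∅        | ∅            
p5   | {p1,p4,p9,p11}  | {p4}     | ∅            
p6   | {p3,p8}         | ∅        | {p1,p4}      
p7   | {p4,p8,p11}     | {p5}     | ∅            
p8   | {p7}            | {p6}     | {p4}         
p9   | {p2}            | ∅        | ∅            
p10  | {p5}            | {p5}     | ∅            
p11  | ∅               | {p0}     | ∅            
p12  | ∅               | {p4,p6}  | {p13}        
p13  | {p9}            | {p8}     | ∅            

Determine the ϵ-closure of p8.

{p2, p4, p7, p8, p9, p11}

Start with {p8}.
From p8 via ϵ: add p7.
From p7 via ϵ: add p4, p11.
From p4 via ϵ: add p9.
From p9 via ϵ: add p2.
No new states can be added; the closed set is {p2, p4, p7, p8, p9, p11}.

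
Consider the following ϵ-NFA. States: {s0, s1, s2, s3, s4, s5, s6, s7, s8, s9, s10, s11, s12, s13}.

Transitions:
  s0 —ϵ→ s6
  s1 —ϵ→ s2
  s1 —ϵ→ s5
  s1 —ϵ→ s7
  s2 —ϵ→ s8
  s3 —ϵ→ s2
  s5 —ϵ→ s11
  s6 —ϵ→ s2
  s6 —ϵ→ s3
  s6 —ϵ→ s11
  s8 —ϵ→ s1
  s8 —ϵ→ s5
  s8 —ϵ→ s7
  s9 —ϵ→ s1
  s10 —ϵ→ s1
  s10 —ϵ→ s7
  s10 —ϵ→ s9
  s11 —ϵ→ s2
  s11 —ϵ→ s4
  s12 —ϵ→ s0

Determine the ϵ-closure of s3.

{s1, s2, s3, s4, s5, s7, s8, s11}

Start with {s3}.
From s3 via ϵ: add s2.
From s2 via ϵ: add s8.
From s8 via ϵ: add s1, s5, s7.
From s5 via ϵ: add s11.
From s11 via ϵ: add s4.
No new states can be added; the closed set is {s1, s2, s3, s4, s5, s7, s8, s11}.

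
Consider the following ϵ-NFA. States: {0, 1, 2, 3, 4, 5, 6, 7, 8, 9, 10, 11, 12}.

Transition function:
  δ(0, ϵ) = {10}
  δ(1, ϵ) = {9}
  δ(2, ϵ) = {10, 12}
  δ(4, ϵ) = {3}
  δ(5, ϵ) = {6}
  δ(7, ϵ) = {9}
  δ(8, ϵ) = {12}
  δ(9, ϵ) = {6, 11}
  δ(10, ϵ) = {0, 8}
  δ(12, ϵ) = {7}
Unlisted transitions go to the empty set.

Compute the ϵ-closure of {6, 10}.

Start with {6, 10}.
From 10 via ϵ: add 0, 8.
From 8 via ϵ: add 12.
From 12 via ϵ: add 7.
From 7 via ϵ: add 9.
From 9 via ϵ: add 11.
No new states can be added; the closed set is {0, 6, 7, 8, 9, 10, 11, 12}.

{0, 6, 7, 8, 9, 10, 11, 12}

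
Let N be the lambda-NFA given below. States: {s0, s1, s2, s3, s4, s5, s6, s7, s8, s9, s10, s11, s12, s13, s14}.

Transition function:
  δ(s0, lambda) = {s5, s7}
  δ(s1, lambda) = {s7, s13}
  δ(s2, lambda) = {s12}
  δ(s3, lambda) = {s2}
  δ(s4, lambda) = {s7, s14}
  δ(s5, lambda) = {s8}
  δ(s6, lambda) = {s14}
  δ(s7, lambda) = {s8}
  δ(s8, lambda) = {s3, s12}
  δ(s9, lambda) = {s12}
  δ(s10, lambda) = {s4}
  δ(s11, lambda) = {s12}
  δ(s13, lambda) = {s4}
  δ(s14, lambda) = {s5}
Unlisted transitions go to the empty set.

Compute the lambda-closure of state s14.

Start with {s14}.
From s14 via lambda: add s5.
From s5 via lambda: add s8.
From s8 via lambda: add s3, s12.
From s3 via lambda: add s2.
No new states can be added; the closed set is {s2, s3, s5, s8, s12, s14}.

{s2, s3, s5, s8, s12, s14}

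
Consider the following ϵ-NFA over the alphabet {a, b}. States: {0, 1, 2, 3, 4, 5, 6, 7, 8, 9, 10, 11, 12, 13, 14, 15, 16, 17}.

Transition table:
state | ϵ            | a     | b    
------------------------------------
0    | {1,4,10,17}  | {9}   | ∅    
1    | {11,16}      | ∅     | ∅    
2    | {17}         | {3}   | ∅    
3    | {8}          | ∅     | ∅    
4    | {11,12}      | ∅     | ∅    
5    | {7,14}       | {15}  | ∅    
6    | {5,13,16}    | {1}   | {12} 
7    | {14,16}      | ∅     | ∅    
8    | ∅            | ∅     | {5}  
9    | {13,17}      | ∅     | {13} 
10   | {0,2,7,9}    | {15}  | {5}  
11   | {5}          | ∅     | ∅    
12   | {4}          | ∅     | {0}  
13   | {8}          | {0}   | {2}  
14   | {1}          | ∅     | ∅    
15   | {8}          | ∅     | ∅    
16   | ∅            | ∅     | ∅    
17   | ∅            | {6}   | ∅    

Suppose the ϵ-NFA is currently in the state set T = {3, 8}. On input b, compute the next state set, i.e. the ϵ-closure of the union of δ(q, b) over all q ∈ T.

{1, 5, 7, 11, 14, 16}

8 on b → {5}.
No b-transition from 3.
Union after reading b: {5}.
Now take the ϵ-closure:
From 5 via ϵ: add 7, 14.
From 7 via ϵ: add 16.
From 14 via ϵ: add 1.
From 1 via ϵ: add 11.
No new states can be added; the closed set is {1, 5, 7, 11, 14, 16}.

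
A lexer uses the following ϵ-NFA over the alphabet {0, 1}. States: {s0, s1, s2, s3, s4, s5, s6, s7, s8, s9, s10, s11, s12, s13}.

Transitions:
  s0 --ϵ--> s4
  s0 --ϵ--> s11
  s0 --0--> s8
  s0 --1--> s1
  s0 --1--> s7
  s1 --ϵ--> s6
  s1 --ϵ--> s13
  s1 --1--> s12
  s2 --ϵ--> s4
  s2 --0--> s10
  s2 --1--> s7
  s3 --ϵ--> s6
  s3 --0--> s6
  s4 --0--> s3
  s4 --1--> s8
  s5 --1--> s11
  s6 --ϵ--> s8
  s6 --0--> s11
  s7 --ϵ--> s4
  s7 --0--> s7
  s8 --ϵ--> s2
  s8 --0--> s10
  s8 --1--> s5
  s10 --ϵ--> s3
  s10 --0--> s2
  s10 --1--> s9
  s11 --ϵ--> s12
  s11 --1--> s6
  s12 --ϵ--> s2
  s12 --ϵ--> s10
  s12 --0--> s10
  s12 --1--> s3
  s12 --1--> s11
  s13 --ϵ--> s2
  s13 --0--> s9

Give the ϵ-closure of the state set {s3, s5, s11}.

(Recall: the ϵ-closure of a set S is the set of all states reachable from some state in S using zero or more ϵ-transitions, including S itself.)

{s2, s3, s4, s5, s6, s8, s10, s11, s12}

Start with {s3, s5, s11}.
From s3 via ϵ: add s6.
From s11 via ϵ: add s12.
From s6 via ϵ: add s8.
From s12 via ϵ: add s2, s10.
From s2 via ϵ: add s4.
No new states can be added; the closed set is {s2, s3, s4, s5, s6, s8, s10, s11, s12}.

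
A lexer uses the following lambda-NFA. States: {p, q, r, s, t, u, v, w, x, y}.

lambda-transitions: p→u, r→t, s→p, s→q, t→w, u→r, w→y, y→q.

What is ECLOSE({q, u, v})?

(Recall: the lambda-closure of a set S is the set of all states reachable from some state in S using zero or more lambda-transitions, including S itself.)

{q, r, t, u, v, w, y}

Start with {q, u, v}.
From u via lambda: add r.
From r via lambda: add t.
From t via lambda: add w.
From w via lambda: add y.
No new states can be added; the closed set is {q, r, t, u, v, w, y}.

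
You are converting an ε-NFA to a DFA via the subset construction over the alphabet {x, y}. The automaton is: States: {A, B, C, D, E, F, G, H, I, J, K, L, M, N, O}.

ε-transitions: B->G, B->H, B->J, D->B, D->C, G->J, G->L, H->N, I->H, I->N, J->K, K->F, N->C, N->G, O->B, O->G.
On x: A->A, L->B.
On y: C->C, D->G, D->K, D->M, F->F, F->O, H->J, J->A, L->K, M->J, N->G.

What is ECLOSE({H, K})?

{C, F, G, H, J, K, L, N}

Start with {H, K}.
From H via ε: add N.
From K via ε: add F.
From N via ε: add C, G.
From G via ε: add J, L.
No new states can be added; the closed set is {C, F, G, H, J, K, L, N}.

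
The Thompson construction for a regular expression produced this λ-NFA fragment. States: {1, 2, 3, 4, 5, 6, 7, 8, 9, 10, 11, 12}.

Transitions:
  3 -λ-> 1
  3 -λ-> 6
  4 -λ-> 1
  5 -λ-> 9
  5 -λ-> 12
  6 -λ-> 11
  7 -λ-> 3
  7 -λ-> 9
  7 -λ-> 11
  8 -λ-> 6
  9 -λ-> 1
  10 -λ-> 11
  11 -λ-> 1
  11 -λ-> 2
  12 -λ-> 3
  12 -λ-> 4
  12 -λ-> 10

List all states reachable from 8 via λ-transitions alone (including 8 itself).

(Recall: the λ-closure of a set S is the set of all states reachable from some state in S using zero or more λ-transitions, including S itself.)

{1, 2, 6, 8, 11}

Start with {8}.
From 8 via λ: add 6.
From 6 via λ: add 11.
From 11 via λ: add 1, 2.
No new states can be added; the closed set is {1, 2, 6, 8, 11}.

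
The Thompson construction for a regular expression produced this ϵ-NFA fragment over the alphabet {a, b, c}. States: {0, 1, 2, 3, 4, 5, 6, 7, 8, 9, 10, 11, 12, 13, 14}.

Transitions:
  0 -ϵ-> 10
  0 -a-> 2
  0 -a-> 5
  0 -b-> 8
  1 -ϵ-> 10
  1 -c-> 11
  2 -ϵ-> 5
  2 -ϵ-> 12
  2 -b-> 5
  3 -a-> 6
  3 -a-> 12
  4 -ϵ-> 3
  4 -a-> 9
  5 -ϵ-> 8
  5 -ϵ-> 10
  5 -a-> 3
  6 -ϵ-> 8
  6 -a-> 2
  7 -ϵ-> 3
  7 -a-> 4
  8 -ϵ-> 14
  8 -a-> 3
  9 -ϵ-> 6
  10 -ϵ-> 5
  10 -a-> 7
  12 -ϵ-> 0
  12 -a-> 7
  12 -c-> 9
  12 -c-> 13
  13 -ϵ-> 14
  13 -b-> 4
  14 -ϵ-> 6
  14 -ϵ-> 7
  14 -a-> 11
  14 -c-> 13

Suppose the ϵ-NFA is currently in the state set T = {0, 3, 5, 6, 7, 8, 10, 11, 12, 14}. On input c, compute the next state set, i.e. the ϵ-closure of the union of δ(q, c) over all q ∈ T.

12 on c → {9, 13}.
14 on c → {13}.
No c-transition from 0, 3, 5, 6, 7, 8, 10, 11.
Union after reading c: {9, 13}.
Now take the ϵ-closure:
From 9 via ϵ: add 6.
From 13 via ϵ: add 14.
From 6 via ϵ: add 8.
From 14 via ϵ: add 7.
From 7 via ϵ: add 3.
No new states can be added; the closed set is {3, 6, 7, 8, 9, 13, 14}.

{3, 6, 7, 8, 9, 13, 14}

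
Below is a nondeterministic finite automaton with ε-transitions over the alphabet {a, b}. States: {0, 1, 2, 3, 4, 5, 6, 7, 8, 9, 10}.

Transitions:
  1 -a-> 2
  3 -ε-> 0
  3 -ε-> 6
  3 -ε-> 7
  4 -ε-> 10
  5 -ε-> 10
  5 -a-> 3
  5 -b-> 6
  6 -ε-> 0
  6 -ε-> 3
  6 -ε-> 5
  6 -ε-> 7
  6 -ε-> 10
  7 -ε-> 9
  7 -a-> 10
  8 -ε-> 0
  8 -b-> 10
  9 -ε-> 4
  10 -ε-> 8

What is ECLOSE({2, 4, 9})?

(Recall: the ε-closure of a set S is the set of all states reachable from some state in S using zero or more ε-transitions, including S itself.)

Start with {2, 4, 9}.
From 4 via ε: add 10.
From 10 via ε: add 8.
From 8 via ε: add 0.
No new states can be added; the closed set is {0, 2, 4, 8, 9, 10}.

{0, 2, 4, 8, 9, 10}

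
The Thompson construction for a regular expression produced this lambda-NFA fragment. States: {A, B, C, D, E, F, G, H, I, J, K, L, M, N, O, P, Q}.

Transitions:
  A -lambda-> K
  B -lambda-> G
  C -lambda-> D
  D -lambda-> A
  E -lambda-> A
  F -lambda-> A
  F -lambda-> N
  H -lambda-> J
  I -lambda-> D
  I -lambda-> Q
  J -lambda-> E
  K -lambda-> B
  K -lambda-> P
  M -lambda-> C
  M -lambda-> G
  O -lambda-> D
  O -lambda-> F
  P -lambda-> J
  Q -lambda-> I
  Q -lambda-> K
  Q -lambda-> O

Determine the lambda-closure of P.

{A, B, E, G, J, K, P}

Start with {P}.
From P via lambda: add J.
From J via lambda: add E.
From E via lambda: add A.
From A via lambda: add K.
From K via lambda: add B.
From B via lambda: add G.
No new states can be added; the closed set is {A, B, E, G, J, K, P}.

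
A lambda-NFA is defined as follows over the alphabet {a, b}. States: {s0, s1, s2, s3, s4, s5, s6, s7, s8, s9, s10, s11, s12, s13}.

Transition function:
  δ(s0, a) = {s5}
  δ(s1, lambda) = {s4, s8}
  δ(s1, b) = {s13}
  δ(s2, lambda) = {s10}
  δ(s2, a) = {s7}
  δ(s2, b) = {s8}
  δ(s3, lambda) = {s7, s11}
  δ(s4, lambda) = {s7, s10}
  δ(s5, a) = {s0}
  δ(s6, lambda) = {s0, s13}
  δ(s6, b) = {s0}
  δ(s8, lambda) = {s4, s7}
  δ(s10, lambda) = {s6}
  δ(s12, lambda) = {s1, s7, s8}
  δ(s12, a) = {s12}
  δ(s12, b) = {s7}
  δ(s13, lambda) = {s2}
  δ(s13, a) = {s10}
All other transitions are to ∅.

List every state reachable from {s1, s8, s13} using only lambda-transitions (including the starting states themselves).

{s0, s1, s2, s4, s6, s7, s8, s10, s13}

Start with {s1, s8, s13}.
From s1 via lambda: add s4.
From s8 via lambda: add s7.
From s13 via lambda: add s2.
From s2 via lambda: add s10.
From s10 via lambda: add s6.
From s6 via lambda: add s0.
No new states can be added; the closed set is {s0, s1, s2, s4, s6, s7, s8, s10, s13}.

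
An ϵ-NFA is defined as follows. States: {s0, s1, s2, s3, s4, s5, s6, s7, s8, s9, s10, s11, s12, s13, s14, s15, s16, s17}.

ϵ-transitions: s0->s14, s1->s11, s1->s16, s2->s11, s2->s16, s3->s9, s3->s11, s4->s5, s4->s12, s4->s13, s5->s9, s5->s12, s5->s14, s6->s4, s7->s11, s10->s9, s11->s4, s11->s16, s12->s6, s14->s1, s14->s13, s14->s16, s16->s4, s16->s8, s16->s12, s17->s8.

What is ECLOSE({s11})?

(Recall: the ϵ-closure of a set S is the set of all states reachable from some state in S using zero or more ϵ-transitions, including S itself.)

{s1, s4, s5, s6, s8, s9, s11, s12, s13, s14, s16}

Start with {s11}.
From s11 via ϵ: add s4, s16.
From s4 via ϵ: add s5, s12, s13.
From s16 via ϵ: add s8.
From s5 via ϵ: add s9, s14.
From s12 via ϵ: add s6.
From s14 via ϵ: add s1.
No new states can be added; the closed set is {s1, s4, s5, s6, s8, s9, s11, s12, s13, s14, s16}.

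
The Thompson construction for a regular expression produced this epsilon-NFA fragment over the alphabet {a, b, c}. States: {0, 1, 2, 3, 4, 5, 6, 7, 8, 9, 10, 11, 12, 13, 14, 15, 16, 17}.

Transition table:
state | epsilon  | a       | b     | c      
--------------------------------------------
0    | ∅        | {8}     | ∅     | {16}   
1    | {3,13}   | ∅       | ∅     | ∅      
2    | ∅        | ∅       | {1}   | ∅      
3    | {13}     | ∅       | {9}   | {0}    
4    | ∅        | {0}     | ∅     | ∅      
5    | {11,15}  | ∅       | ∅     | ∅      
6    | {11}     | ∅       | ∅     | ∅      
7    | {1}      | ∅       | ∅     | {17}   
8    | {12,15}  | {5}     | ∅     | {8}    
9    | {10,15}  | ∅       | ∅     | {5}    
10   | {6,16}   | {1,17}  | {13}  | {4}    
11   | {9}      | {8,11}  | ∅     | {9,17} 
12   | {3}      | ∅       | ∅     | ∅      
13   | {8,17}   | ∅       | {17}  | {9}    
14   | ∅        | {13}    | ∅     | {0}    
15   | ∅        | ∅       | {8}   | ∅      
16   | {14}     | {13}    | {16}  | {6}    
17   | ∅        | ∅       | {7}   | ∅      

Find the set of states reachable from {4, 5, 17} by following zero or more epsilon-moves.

{4, 5, 6, 9, 10, 11, 14, 15, 16, 17}

Start with {4, 5, 17}.
From 5 via epsilon: add 11, 15.
From 11 via epsilon: add 9.
From 9 via epsilon: add 10.
From 10 via epsilon: add 6, 16.
From 16 via epsilon: add 14.
No new states can be added; the closed set is {4, 5, 6, 9, 10, 11, 14, 15, 16, 17}.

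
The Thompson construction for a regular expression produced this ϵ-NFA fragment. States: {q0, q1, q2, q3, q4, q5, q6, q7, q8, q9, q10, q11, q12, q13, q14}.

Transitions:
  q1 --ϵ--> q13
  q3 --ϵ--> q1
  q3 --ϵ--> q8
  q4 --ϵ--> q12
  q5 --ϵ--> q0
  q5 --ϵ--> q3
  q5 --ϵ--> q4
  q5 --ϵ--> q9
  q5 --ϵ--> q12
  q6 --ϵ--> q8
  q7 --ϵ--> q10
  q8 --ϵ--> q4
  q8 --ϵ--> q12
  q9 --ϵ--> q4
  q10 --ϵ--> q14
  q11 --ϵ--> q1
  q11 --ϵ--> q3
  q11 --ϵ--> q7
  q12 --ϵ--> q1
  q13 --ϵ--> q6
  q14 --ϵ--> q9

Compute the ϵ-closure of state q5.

Start with {q5}.
From q5 via ϵ: add q0, q3, q4, q9, q12.
From q3 via ϵ: add q1, q8.
From q1 via ϵ: add q13.
From q13 via ϵ: add q6.
No new states can be added; the closed set is {q0, q1, q3, q4, q5, q6, q8, q9, q12, q13}.

{q0, q1, q3, q4, q5, q6, q8, q9, q12, q13}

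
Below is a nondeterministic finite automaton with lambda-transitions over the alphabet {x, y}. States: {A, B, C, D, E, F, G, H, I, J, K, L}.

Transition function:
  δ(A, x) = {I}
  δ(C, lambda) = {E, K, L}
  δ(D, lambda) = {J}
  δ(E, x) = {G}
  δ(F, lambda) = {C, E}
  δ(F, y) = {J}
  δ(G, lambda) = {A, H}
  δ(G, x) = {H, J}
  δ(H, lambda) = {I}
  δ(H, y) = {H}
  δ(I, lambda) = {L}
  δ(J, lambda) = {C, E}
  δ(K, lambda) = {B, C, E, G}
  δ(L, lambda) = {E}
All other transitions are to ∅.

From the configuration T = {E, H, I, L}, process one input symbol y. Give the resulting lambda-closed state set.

{E, H, I, L}

H on y → {H}.
No y-transition from E, I, L.
Union after reading y: {H}.
Now take the lambda-closure:
From H via lambda: add I.
From I via lambda: add L.
From L via lambda: add E.
No new states can be added; the closed set is {E, H, I, L}.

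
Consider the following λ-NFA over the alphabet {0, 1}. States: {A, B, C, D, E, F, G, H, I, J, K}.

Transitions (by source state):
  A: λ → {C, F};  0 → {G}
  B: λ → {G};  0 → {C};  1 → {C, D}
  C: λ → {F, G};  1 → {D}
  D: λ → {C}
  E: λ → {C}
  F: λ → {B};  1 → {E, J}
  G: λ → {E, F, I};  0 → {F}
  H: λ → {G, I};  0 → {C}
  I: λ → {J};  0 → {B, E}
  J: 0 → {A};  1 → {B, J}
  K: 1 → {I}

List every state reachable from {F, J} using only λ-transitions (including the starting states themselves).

{B, C, E, F, G, I, J}

Start with {F, J}.
From F via λ: add B.
From B via λ: add G.
From G via λ: add E, I.
From E via λ: add C.
No new states can be added; the closed set is {B, C, E, F, G, I, J}.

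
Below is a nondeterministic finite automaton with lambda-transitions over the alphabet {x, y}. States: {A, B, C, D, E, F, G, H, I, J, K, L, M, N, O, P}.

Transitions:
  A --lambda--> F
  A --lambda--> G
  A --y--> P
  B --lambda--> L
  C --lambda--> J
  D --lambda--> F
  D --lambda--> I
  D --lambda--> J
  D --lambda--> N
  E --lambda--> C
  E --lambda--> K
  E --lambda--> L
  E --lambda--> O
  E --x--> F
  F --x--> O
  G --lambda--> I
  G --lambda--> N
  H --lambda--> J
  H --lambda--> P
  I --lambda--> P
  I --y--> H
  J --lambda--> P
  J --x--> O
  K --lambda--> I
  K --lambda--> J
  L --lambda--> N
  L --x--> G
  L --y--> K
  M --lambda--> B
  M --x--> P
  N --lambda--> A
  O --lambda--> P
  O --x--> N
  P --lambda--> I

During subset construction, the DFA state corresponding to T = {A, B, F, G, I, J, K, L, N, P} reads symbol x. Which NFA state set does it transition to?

{A, F, G, I, N, O, P}

F on x → {O}.
J on x → {O}.
L on x → {G}.
No x-transition from A, B, G, I, K, N, P.
Union after reading x: {G, O}.
Now take the lambda-closure:
From G via lambda: add I, N.
From O via lambda: add P.
From N via lambda: add A.
From A via lambda: add F.
No new states can be added; the closed set is {A, F, G, I, N, O, P}.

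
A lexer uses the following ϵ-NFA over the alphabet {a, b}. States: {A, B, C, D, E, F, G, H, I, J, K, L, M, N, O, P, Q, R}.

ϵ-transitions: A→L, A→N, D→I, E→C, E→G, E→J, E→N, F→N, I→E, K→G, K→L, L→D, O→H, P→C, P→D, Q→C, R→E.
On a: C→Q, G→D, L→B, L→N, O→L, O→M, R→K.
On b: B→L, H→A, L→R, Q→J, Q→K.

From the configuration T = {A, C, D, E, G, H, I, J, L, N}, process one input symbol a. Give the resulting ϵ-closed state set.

{B, C, D, E, G, I, J, N, Q}

C on a → {Q}.
G on a → {D}.
L on a → {B, N}.
No a-transition from A, D, E, H, I, J, N.
Union after reading a: {B, D, N, Q}.
Now take the ϵ-closure:
From D via ϵ: add I.
From Q via ϵ: add C.
From I via ϵ: add E.
From E via ϵ: add G, J.
No new states can be added; the closed set is {B, C, D, E, G, I, J, N, Q}.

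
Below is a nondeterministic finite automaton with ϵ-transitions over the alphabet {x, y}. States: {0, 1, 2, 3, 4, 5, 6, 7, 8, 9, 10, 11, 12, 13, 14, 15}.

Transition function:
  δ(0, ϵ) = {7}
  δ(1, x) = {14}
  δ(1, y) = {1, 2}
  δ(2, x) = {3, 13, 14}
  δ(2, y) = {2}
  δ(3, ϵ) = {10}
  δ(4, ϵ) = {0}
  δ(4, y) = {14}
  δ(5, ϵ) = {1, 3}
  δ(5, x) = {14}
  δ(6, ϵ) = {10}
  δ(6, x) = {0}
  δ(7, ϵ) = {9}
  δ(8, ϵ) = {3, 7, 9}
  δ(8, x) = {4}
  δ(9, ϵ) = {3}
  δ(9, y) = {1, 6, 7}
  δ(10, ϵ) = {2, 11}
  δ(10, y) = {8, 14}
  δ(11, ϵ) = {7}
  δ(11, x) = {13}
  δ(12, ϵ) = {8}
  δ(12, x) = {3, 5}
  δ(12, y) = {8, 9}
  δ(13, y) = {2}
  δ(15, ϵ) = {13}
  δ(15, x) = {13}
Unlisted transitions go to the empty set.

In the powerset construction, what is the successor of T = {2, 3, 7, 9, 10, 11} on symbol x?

{2, 3, 7, 9, 10, 11, 13, 14}

2 on x → {3, 13, 14}.
11 on x → {13}.
No x-transition from 3, 7, 9, 10.
Union after reading x: {3, 13, 14}.
Now take the ϵ-closure:
From 3 via ϵ: add 10.
From 10 via ϵ: add 2, 11.
From 11 via ϵ: add 7.
From 7 via ϵ: add 9.
No new states can be added; the closed set is {2, 3, 7, 9, 10, 11, 13, 14}.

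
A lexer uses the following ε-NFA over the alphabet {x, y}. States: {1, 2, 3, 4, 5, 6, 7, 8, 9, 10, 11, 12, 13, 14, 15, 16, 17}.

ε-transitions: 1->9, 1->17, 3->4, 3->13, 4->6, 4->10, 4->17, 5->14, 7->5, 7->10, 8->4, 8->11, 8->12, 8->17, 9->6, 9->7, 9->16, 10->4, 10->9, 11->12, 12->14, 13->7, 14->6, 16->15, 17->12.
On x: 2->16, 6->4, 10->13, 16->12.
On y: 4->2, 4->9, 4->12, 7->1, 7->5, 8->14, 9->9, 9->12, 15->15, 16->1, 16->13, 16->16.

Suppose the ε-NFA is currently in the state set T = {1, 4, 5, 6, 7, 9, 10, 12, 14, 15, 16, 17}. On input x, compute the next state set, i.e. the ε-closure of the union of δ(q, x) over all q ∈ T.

{4, 5, 6, 7, 9, 10, 12, 13, 14, 15, 16, 17}

6 on x → {4}.
10 on x → {13}.
16 on x → {12}.
No x-transition from 1, 4, 5, 7, 9, 12, 14, 15, 17.
Union after reading x: {4, 12, 13}.
Now take the ε-closure:
From 4 via ε: add 6, 10, 17.
From 12 via ε: add 14.
From 13 via ε: add 7.
From 7 via ε: add 5.
From 10 via ε: add 9.
From 9 via ε: add 16.
From 16 via ε: add 15.
No new states can be added; the closed set is {4, 5, 6, 7, 9, 10, 12, 13, 14, 15, 16, 17}.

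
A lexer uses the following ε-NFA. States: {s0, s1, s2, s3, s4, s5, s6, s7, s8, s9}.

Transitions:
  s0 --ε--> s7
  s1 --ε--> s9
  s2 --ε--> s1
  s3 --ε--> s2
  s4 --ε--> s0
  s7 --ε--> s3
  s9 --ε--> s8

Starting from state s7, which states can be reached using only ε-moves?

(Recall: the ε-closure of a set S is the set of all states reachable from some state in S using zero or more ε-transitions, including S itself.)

Start with {s7}.
From s7 via ε: add s3.
From s3 via ε: add s2.
From s2 via ε: add s1.
From s1 via ε: add s9.
From s9 via ε: add s8.
No new states can be added; the closed set is {s1, s2, s3, s7, s8, s9}.

{s1, s2, s3, s7, s8, s9}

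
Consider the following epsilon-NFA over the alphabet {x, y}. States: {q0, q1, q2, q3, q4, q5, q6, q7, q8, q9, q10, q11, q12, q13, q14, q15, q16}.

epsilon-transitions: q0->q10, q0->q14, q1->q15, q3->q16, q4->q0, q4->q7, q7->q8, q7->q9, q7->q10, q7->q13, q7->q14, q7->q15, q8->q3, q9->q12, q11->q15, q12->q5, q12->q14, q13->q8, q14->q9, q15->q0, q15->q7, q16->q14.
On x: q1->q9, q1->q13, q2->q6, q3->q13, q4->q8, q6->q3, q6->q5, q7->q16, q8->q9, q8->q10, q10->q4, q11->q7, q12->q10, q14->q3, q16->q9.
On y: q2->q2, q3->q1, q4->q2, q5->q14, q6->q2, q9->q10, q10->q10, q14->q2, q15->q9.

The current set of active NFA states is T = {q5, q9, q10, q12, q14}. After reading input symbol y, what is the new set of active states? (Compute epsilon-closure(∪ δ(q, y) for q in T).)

q5 on y → {q14}.
q9 on y → {q10}.
q10 on y → {q10}.
q14 on y → {q2}.
No y-transition from q12.
Union after reading y: {q2, q10, q14}.
Now take the epsilon-closure:
From q14 via epsilon: add q9.
From q9 via epsilon: add q12.
From q12 via epsilon: add q5.
No new states can be added; the closed set is {q2, q5, q9, q10, q12, q14}.

{q2, q5, q9, q10, q12, q14}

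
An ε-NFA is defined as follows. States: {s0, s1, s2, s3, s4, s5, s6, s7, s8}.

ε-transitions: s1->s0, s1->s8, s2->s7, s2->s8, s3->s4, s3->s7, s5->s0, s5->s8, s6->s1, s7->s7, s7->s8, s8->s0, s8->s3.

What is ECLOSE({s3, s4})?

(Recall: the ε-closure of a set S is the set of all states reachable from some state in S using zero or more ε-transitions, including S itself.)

{s0, s3, s4, s7, s8}

Start with {s3, s4}.
From s3 via ε: add s7.
From s7 via ε: add s8.
From s8 via ε: add s0.
No new states can be added; the closed set is {s0, s3, s4, s7, s8}.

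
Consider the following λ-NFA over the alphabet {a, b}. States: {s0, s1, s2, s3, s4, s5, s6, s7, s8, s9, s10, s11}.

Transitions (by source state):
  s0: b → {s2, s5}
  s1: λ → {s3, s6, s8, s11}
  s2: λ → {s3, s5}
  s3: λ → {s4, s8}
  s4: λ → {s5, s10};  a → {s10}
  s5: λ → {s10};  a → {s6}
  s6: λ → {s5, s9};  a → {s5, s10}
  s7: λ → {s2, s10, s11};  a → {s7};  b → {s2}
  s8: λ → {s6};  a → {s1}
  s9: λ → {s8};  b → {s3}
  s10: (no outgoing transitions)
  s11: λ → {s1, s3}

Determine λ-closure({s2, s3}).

Start with {s2, s3}.
From s2 via λ: add s5.
From s3 via λ: add s4, s8.
From s4 via λ: add s10.
From s8 via λ: add s6.
From s6 via λ: add s9.
No new states can be added; the closed set is {s2, s3, s4, s5, s6, s8, s9, s10}.

{s2, s3, s4, s5, s6, s8, s9, s10}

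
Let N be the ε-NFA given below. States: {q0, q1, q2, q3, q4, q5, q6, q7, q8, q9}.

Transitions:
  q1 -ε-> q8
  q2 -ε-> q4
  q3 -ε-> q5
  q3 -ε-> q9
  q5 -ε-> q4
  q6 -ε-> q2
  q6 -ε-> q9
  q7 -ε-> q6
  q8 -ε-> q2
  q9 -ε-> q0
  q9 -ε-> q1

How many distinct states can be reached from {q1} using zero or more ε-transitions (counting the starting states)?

4

Start with {q1}.
From q1 via ε: add q8.
From q8 via ε: add q2.
From q2 via ε: add q4.
ε-closure = {q1, q2, q4, q8}, which has 4 states.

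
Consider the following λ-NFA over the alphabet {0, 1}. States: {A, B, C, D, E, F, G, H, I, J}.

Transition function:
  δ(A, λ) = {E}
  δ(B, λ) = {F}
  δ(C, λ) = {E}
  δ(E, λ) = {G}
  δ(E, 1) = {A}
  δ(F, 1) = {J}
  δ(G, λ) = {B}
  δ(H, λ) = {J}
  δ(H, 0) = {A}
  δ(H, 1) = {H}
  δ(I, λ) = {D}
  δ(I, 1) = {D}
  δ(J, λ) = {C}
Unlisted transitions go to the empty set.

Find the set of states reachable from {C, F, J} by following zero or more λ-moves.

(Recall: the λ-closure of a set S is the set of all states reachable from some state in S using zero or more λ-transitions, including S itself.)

Start with {C, F, J}.
From C via λ: add E.
From E via λ: add G.
From G via λ: add B.
No new states can be added; the closed set is {B, C, E, F, G, J}.

{B, C, E, F, G, J}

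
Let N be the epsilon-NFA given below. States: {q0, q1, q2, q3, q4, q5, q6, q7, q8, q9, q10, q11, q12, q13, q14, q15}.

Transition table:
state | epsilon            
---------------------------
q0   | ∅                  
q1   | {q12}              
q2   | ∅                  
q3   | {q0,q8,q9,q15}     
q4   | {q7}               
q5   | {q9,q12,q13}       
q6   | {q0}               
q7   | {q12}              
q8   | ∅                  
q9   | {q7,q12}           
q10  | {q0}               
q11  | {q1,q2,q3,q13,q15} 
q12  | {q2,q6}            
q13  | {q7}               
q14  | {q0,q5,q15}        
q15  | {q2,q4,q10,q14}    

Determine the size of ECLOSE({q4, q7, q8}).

7

Start with {q4, q7, q8}.
From q7 via epsilon: add q12.
From q12 via epsilon: add q2, q6.
From q6 via epsilon: add q0.
epsilon-closure = {q0, q2, q4, q6, q7, q8, q12}, which has 7 states.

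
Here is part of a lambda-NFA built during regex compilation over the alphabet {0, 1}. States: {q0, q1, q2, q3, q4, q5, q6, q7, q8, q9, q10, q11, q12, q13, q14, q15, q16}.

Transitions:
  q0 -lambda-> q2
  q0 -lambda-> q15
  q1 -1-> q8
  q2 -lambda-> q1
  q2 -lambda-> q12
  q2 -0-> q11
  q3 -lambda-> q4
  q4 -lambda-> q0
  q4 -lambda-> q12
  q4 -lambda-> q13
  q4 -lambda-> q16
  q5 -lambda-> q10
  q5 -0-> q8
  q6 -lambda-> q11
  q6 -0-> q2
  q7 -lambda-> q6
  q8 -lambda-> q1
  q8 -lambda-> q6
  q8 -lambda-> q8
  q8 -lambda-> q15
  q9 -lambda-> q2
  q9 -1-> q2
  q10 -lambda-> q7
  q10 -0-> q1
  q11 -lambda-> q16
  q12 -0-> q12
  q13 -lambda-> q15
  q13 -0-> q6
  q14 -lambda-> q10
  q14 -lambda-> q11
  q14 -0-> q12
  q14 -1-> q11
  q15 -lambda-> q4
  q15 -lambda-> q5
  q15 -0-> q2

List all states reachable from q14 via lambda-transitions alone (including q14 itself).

{q6, q7, q10, q11, q14, q16}

Start with {q14}.
From q14 via lambda: add q10, q11.
From q10 via lambda: add q7.
From q11 via lambda: add q16.
From q7 via lambda: add q6.
No new states can be added; the closed set is {q6, q7, q10, q11, q14, q16}.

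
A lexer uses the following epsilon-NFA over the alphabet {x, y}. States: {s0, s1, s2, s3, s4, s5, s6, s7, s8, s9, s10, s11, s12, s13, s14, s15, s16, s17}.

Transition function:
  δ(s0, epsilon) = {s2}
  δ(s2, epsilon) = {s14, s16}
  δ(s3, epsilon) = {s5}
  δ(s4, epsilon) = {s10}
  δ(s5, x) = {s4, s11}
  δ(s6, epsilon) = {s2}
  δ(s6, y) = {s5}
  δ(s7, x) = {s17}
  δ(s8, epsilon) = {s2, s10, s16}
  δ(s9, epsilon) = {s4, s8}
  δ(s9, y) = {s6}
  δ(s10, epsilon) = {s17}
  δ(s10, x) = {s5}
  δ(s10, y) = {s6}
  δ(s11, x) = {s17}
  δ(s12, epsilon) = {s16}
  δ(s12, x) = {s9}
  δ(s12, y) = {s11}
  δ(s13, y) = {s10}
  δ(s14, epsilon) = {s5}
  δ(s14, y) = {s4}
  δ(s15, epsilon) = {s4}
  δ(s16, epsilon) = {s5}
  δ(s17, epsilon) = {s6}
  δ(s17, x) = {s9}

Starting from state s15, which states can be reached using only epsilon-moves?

{s2, s4, s5, s6, s10, s14, s15, s16, s17}

Start with {s15}.
From s15 via epsilon: add s4.
From s4 via epsilon: add s10.
From s10 via epsilon: add s17.
From s17 via epsilon: add s6.
From s6 via epsilon: add s2.
From s2 via epsilon: add s14, s16.
From s14 via epsilon: add s5.
No new states can be added; the closed set is {s2, s4, s5, s6, s10, s14, s15, s16, s17}.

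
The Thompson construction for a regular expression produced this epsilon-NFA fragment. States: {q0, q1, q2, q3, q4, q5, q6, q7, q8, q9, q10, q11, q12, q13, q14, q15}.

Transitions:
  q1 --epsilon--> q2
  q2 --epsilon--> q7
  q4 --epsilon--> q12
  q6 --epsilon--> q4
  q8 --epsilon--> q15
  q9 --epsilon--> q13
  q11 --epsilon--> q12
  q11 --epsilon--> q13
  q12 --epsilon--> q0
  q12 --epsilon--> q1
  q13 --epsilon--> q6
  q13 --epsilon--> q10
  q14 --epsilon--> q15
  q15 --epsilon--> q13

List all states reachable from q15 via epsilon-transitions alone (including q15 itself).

{q0, q1, q2, q4, q6, q7, q10, q12, q13, q15}

Start with {q15}.
From q15 via epsilon: add q13.
From q13 via epsilon: add q6, q10.
From q6 via epsilon: add q4.
From q4 via epsilon: add q12.
From q12 via epsilon: add q0, q1.
From q1 via epsilon: add q2.
From q2 via epsilon: add q7.
No new states can be added; the closed set is {q0, q1, q2, q4, q6, q7, q10, q12, q13, q15}.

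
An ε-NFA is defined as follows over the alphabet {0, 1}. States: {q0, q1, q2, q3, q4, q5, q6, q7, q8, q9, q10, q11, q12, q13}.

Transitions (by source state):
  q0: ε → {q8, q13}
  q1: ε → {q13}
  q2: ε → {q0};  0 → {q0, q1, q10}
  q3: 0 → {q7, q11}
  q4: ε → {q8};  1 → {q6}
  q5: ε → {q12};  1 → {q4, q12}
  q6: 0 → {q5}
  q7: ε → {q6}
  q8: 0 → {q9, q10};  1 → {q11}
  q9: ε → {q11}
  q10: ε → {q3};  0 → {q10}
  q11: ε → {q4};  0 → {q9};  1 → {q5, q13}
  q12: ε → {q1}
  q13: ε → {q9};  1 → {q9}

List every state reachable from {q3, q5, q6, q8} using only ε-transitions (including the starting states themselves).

Start with {q3, q5, q6, q8}.
From q5 via ε: add q12.
From q12 via ε: add q1.
From q1 via ε: add q13.
From q13 via ε: add q9.
From q9 via ε: add q11.
From q11 via ε: add q4.
No new states can be added; the closed set is {q1, q3, q4, q5, q6, q8, q9, q11, q12, q13}.

{q1, q3, q4, q5, q6, q8, q9, q11, q12, q13}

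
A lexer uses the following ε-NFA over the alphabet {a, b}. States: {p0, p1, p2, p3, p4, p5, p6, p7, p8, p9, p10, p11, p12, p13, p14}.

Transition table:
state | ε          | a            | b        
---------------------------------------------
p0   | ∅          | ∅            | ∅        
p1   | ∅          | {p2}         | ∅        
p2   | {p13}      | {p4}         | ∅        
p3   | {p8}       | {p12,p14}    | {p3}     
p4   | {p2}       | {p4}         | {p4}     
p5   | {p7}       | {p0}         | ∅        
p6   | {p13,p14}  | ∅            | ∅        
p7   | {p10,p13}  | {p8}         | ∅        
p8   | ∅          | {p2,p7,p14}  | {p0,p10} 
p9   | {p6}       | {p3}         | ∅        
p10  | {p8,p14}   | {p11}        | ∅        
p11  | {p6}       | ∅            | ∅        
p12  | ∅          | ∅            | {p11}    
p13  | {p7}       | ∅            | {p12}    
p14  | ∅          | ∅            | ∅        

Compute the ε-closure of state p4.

Start with {p4}.
From p4 via ε: add p2.
From p2 via ε: add p13.
From p13 via ε: add p7.
From p7 via ε: add p10.
From p10 via ε: add p8, p14.
No new states can be added; the closed set is {p2, p4, p7, p8, p10, p13, p14}.

{p2, p4, p7, p8, p10, p13, p14}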